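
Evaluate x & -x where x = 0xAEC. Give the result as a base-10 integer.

x = 101011101100 = 2796
-x (two's complement) = …010100010100
AND   = 000000000100 = 4
(x & -x isolates the lowest set bit of x.)

4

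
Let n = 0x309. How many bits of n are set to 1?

4

0x309 = 1100001001
Count the 1s: 1 + 1 + 1 + 1 = 4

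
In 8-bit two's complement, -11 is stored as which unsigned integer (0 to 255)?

11 in 8 bits: 00001011
Invert: 11110100
Add 1:  11110101 = 245
(Check: 2^8 - 11 = 256 - 11 = 245.)

245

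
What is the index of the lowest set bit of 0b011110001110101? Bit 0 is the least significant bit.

0b011110001110101 = 11110001110101
Trailing zeros: 0, so the lowest set bit is bit 0 (value 1).

0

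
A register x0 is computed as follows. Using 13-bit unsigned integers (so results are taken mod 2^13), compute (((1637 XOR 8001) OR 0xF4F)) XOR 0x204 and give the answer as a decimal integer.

1637 = 0011001100101
8001 = 1111101000001
→ XOR → 1100100100100 = 6436
0xF4F = 0111101001111
→ OR → 1111101101111 = 8047
0x204 = 0001000000100
→ XOR → 1110101101011 = 7531

7531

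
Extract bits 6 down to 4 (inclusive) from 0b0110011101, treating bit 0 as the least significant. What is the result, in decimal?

v = 0110011101
Shift right by 4: 011001
Mask low 3 bits: 001 = 1

1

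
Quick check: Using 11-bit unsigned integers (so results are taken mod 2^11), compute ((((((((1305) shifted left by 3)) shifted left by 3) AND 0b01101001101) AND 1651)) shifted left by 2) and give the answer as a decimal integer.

256

1305 = 10100011001
→ shifted left by 3 (mod 2^11) → 00011001000 = 200
→ shifted left by 3 (mod 2^11) → 11001000000 = 1600
0b01101001101 = 01101001101
→ AND → 01001000000 = 576
1651 = 11001110011
→ AND → 01001000000 = 576
→ shifted left by 2 (mod 2^11) → 00100000000 = 256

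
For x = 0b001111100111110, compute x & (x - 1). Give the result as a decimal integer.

x = 1111100111110 = 7998
x - 1 = 1111100111101
AND   = 1111100111100 = 7996
(x & (x - 1) clears the lowest set bit of x.)

7996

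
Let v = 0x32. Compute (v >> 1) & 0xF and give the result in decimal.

v = 000000110010
Shift right by 1: 00000011001
Mask low 4 bits: 1001 = 9

9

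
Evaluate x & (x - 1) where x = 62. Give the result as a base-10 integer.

60

x = 111110 = 62
x - 1 = 111101
AND   = 111100 = 60
(x & (x - 1) clears the lowest set bit of x.)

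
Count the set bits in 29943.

11

29943 = 111010011110111
Count the 1s: 1 + 1 + 1 + 1 + 1 + 1 + 1 + 1 + 1 + 1 + 1 = 11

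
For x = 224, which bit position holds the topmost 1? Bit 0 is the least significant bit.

224 = 11100000
The topmost 1 is at position 7 (since 2^7 = 128 ≤ 224 < 256).

7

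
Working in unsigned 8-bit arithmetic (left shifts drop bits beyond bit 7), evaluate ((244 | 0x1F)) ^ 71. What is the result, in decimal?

244 = 11110100
0x1F = 00011111
→ | → 11111111 = 255
71 = 01000111
→ ^ → 10111000 = 184

184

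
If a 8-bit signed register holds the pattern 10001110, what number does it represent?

-114

pattern = 10001110 (MSB is 1 ⇒ negative)
Invert: 01110001, add 1 → 01110010 = 114, so the value is -114.
(Equivalently: 142 - 2^8 = 142 - 256 = -114.)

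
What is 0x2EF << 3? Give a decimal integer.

0x2EF = 0001011101111
shift left by 3 → 1011101111000 = 6008
(equivalently, 751 × 2^3 = 751 × 8)

6008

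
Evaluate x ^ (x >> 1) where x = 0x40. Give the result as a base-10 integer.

x = 1000000 = 64
x>>1 = 0100000
XOR  = 1100000 = 96
(x ^ (x >> 1) gives the standard binary-reflected Gray code of x.)

96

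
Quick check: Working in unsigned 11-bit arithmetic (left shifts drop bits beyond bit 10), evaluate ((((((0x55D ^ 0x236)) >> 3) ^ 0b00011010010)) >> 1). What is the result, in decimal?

31

0x55D = 10101011101
0x236 = 01000110110
→ ^ → 11101101011 = 1899
→ >> 3 → 00011101101 = 237
0b00011010010 = 00011010010
→ ^ → 00000111111 = 63
→ >> 1 → 00000011111 = 31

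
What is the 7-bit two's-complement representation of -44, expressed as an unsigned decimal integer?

44 in 7 bits: 0101100
Invert: 1010011
Add 1:  1010100 = 84
(Check: 2^7 - 44 = 128 - 44 = 84.)

84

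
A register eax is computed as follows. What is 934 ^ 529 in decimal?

934 = 1110100110
529 = 1000010001
XOR → 0110110111 = 439

439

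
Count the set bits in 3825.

3825 = 111011110001
Count the 1s: 1 + 1 + 1 + 1 + 1 + 1 + 1 + 1 = 8

8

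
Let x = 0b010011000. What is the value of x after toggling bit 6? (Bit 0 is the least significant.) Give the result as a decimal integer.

x = 010011000
bit 6 is currently 0; toggle it via x ^ (1 << 6) = x ^ 64
→ 011011000 = 216

216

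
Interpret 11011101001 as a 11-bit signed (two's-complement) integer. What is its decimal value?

-279

pattern = 11011101001 (MSB is 1 ⇒ negative)
Invert: 00100010110, add 1 → 00100010111 = 279, so the value is -279.
(Equivalently: 1769 - 2^11 = 1769 - 2048 = -279.)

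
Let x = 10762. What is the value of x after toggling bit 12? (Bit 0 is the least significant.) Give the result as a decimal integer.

14858

x = 10101000001010
bit 12 is currently 0; toggle it via x ^ (1 << 12) = x ^ 4096
→ 11101000001010 = 14858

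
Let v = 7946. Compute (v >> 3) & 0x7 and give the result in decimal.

1

v = 1111100001010
Shift right by 3: 1111100001
Mask low 3 bits: 001 = 1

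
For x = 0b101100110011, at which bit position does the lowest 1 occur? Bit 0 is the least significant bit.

0

0b101100110011 = 101100110011
Trailing zeros: 0, so the lowest set bit is bit 0 (value 1).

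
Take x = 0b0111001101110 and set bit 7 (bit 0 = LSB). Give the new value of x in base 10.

x = 0111001101110
bit 7 is currently 0; set it via x | (1 << 7) = x | 128
→ 0111011101110 = 3822

3822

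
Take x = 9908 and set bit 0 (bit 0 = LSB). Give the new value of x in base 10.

x = 10011010110100
bit 0 is currently 0; set it via x | (1 << 0) = x | 1
→ 10011010110101 = 9909

9909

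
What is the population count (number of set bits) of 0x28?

2

0x28 = 101000
Count the 1s: 1 + 1 = 2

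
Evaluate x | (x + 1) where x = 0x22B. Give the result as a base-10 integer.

559

x = 1000101011 = 555
x + 1 = 1000101100
OR    = 1000101111 = 559
(x | (x + 1) sets the lowest cleared bit.)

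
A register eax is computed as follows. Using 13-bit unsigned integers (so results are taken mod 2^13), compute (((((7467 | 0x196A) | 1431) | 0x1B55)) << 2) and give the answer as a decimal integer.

8188

7467 = 1110100101011
0x196A = 1100101101010
→ | → 1110101101011 = 7531
1431 = 0010110010111
→ | → 1110111111111 = 7679
0x1B55 = 1101101010101
→ | → 1111111111111 = 8191
→ << 2 (mod 2^13) → 1111111111100 = 8188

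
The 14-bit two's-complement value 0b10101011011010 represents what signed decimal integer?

pattern = 10101011011010 (MSB is 1 ⇒ negative)
Invert: 01010100100101, add 1 → 01010100100110 = 5414, so the value is -5414.
(Equivalently: 10970 - 2^14 = 10970 - 16384 = -5414.)

-5414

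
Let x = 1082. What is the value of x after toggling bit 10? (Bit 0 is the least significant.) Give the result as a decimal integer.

x = 0010000111010
bit 10 is currently 1; toggle it via x ^ (1 << 10) = x ^ 1024
→ 0000000111010 = 58

58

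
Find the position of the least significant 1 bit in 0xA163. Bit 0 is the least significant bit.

0

0xA163 = 1010000101100011
Trailing zeros: 0, so the lowest set bit is bit 0 (value 1).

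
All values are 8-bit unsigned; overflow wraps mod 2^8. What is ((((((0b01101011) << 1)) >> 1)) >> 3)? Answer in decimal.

13

0b01101011 = 01101011
→ << 1 (mod 2^8) → 11010110 = 214
→ >> 1 → 01101011 = 107
→ >> 3 → 00001101 = 13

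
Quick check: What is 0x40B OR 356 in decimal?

1391

0x40B = 10000001011
356 = 00101100100
 OR → 10101101111 = 1391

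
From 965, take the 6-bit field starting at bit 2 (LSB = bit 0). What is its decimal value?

49

v = 01111000101
Shift right by 2: 011110001
Mask low 6 bits: 110001 = 49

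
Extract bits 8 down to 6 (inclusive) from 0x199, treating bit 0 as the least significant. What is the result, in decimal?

v = 110011001
Shift right by 6: 110
Mask low 3 bits: 110 = 6

6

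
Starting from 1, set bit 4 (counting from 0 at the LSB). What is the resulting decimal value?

17

x = 000000001
bit 4 is currently 0; set it via x | (1 << 4) = x | 16
→ 000010001 = 17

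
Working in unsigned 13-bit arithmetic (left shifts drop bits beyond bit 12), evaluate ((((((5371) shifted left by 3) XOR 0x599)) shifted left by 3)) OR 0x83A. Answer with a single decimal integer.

6714

5371 = 1010011111011
→ shifted left by 3 (mod 2^13) → 0011111011000 = 2008
0x599 = 0010110011001
→ XOR → 0001001000001 = 577
→ shifted left by 3 (mod 2^13) → 1001000001000 = 4616
0x83A = 0100000111010
→ OR → 1101000111010 = 6714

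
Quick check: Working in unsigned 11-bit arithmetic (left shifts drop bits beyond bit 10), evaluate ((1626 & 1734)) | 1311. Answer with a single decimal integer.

1887

1626 = 11001011010
1734 = 11011000110
→ & → 11001000010 = 1602
1311 = 10100011111
→ | → 11101011111 = 1887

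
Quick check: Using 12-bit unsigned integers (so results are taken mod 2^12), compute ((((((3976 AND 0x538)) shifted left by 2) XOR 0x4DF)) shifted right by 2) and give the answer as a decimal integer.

3976 = 111110001000
0x538 = 010100111000
→ AND → 010100001000 = 1288
→ shifted left by 2 (mod 2^12) → 010000100000 = 1056
0x4DF = 010011011111
→ XOR → 000011111111 = 255
→ shifted right by 2 → 000000111111 = 63

63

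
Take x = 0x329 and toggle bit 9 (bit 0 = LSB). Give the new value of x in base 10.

297

x = 1100101001
bit 9 is currently 1; toggle it via x ^ (1 << 9) = x ^ 512
→ 0100101001 = 297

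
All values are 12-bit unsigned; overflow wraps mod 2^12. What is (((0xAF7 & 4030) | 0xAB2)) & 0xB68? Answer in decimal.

0xAF7 = 101011110111
4030 = 111110111110
→ & → 101010110110 = 2742
0xAB2 = 101010110010
→ | → 101010110110 = 2742
0xB68 = 101101101000
→ & → 101000100000 = 2592

2592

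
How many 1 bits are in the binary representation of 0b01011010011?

n = 1011010011
Count the 1s: 1 + 1 + 1 + 1 + 1 + 1 = 6

6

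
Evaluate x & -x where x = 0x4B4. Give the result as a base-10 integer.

4

x = 10010110100 = 1204
-x (two's complement) = …01101001100
AND   = 00000000100 = 4
(x & -x isolates the lowest set bit of x.)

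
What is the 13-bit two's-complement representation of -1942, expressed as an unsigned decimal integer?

6250

1942 in 13 bits: 0011110010110
Invert: 1100001101001
Add 1:  1100001101010 = 6250
(Check: 2^13 - 1942 = 8192 - 1942 = 6250.)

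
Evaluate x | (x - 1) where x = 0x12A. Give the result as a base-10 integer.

x = 100101010 = 298
x - 1 = 100101001
OR    = 100101011 = 299
(x | (x - 1) sets all bits below the lowest set bit.)

299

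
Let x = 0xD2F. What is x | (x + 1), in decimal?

x = 110100101111 = 3375
x + 1 = 110100110000
OR    = 110100111111 = 3391
(x | (x + 1) sets the lowest cleared bit.)

3391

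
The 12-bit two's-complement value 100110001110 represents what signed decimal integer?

pattern = 100110001110 (MSB is 1 ⇒ negative)
Invert: 011001110001, add 1 → 011001110010 = 1650, so the value is -1650.
(Equivalently: 2446 - 2^12 = 2446 - 4096 = -1650.)

-1650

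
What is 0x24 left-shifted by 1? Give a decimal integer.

0x24 = 0100100
shift left by 1 → 1001000 = 72
(equivalently, 36 × 2^1 = 36 × 2)

72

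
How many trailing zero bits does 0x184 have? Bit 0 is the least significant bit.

0x184 = 110000100
Trailing zeros: 2, so the lowest set bit is bit 2 (value 4).

2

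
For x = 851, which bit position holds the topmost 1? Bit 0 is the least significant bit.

851 = 1101010011
The topmost 1 is at position 9 (since 2^9 = 512 ≤ 851 < 1024).

9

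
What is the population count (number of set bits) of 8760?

8760 = 10001000111000
Count the 1s: 1 + 1 + 1 + 1 + 1 = 5

5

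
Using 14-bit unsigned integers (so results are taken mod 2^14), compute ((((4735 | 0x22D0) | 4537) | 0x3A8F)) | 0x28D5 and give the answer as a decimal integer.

15359

4735 = 01001001111111
0x22D0 = 10001011010000
→ | → 11001011111111 = 13055
4537 = 01000110111001
→ | → 11001111111111 = 13311
0x3A8F = 11101010001111
→ | → 11101111111111 = 15359
0x28D5 = 10100011010101
→ | → 11101111111111 = 15359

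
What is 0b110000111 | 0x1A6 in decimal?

423

a = 110000111
0x1A6 = 110100110
 OR → 110100111 = 423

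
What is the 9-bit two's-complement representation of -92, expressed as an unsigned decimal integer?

92 in 9 bits: 001011100
Invert: 110100011
Add 1:  110100100 = 420
(Check: 2^9 - 92 = 512 - 92 = 420.)

420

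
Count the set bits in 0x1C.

0x1C = 11100
Count the 1s: 1 + 1 + 1 = 3

3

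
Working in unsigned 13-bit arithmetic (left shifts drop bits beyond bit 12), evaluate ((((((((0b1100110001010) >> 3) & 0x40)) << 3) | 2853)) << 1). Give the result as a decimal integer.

5706

0b1100110001010 = 1100110001010
→ >> 3 → 0001100110001 = 817
0x40 = 0000001000000
→ & → 0000000000000 = 0
→ << 3 (mod 2^13) → 0000000000000 = 0
2853 = 0101100100101
→ | → 0101100100101 = 2853
→ << 1 (mod 2^13) → 1011001001010 = 5706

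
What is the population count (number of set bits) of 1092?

1092 = 10001000100
Count the 1s: 1 + 1 + 1 = 3

3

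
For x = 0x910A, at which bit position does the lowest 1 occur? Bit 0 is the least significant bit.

0x910A = 1001000100001010
Trailing zeros: 1, so the lowest set bit is bit 1 (value 2).

1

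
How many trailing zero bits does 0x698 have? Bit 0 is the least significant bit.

3

0x698 = 11010011000
Trailing zeros: 3, so the lowest set bit is bit 3 (value 8).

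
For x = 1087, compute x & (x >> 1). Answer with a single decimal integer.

31

x = 10000111111 = 1087
x>>1 = 01000011111
AND  = 00000011111 = 31
(x & (x >> 1) has a 1 wherever x has two consecutive 1 bits.)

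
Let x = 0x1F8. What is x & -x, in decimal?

x = 111111000 = 504
-x (two's complement) = …000001000
AND   = 000001000 = 8
(x & -x isolates the lowest set bit of x.)

8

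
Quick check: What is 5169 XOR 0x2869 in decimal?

15448

5169 = 01010000110001
0x2869 = 10100001101001
XOR → 11110001011000 = 15448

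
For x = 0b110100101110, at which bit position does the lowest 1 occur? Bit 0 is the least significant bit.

1

0b110100101110 = 110100101110
Trailing zeros: 1, so the lowest set bit is bit 1 (value 2).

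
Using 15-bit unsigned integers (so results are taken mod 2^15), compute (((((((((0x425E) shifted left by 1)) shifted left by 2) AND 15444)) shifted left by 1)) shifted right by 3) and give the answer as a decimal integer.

1044

0x425E = 100001001011110
→ shifted left by 1 (mod 2^15) → 000010010111100 = 1212
→ shifted left by 2 (mod 2^15) → 001001011110000 = 4848
15444 = 011110001010100
→ AND → 001000001010000 = 4176
→ shifted left by 1 (mod 2^15) → 010000010100000 = 8352
→ shifted right by 3 → 000010000010100 = 1044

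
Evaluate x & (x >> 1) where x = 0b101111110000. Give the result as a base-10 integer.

x = 101111110000 = 3056
x>>1 = 010111111000
AND  = 000111110000 = 496
(x & (x >> 1) has a 1 wherever x has two consecutive 1 bits.)

496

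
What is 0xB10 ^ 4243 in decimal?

0xB10 = 0101100010000
4243 = 1000010010011
XOR → 1101110000011 = 7043

7043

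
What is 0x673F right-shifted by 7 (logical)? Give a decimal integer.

0x673F = 110011100111111
shift right by 7 → 000000011001110 = 206
(equivalently, floor(26431 / 128))

206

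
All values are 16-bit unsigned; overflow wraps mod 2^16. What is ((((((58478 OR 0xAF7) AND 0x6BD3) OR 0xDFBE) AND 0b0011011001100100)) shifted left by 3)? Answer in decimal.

58478 = 1110010001101110
0xAF7 = 0000101011110111
→ OR → 1110111011111111 = 61183
0x6BD3 = 0110101111010011
→ AND → 0110101011010011 = 27347
0xDFBE = 1101111110111110
→ OR → 1111111111111111 = 65535
0b0011011001100100 = 0011011001100100
→ AND → 0011011001100100 = 13924
→ shifted left by 3 (mod 2^16) → 1011001100100000 = 45856

45856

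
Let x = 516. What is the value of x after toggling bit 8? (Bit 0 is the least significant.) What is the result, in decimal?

772

x = 001000000100
bit 8 is currently 0; toggle it via x ^ (1 << 8) = x ^ 256
→ 001100000100 = 772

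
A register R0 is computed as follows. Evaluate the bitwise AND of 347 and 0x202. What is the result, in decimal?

2

347 = 0101011011
0x202 = 1000000010
AND → 0000000010 = 2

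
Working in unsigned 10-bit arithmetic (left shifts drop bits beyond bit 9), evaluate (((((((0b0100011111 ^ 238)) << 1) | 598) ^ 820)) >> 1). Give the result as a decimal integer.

97

0b0100011111 = 0100011111
238 = 0011101110
→ ^ → 0111110001 = 497
→ << 1 (mod 2^10) → 1111100010 = 994
598 = 1001010110
→ | → 1111110110 = 1014
820 = 1100110100
→ ^ → 0011000010 = 194
→ >> 1 → 0001100001 = 97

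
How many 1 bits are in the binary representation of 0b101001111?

n = 101001111
Count the 1s: 1 + 1 + 1 + 1 + 1 + 1 = 6

6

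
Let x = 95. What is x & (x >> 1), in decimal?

15

x = 1011111 = 95
x>>1 = 0101111
AND  = 0001111 = 15
(x & (x >> 1) has a 1 wherever x has two consecutive 1 bits.)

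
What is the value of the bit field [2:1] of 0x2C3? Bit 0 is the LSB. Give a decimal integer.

v = 01011000011
Shift right by 1: 0101100001
Mask low 2 bits: 01 = 1

1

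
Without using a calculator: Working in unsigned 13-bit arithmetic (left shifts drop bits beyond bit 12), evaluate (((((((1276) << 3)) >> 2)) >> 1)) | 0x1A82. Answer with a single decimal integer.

6910

1276 = 0010011111100
→ << 3 (mod 2^13) → 0011111100000 = 2016
→ >> 2 → 0000111111000 = 504
→ >> 1 → 0000011111100 = 252
0x1A82 = 1101010000010
→ | → 1101011111110 = 6910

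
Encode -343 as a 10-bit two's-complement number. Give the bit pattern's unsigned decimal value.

681

343 in 10 bits: 0101010111
Invert: 1010101000
Add 1:  1010101001 = 681
(Check: 2^10 - 343 = 1024 - 343 = 681.)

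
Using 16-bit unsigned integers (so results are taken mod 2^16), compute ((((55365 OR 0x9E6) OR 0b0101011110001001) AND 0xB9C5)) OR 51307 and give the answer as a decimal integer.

55791

55365 = 1101100001000101
0x9E6 = 0000100111100110
→ OR → 1101100111100111 = 55783
0b0101011110001001 = 0101011110001001
→ OR → 1101111111101111 = 57327
0xB9C5 = 1011100111000101
→ AND → 1001100111000101 = 39365
51307 = 1100100001101011
→ OR → 1101100111101111 = 55791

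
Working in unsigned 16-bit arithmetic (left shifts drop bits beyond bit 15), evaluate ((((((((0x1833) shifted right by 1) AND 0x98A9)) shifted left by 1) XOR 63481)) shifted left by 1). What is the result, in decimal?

53206

0x1833 = 0001100000110011
→ shifted right by 1 → 0000110000011001 = 3097
0x98A9 = 1001100010101001
→ AND → 0000100000001001 = 2057
→ shifted left by 1 (mod 2^16) → 0001000000010010 = 4114
63481 = 1111011111111001
→ XOR → 1110011111101011 = 59371
→ shifted left by 1 (mod 2^16) → 1100111111010110 = 53206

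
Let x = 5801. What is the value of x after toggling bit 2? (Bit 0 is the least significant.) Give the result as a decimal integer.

5805

x = 1011010101001
bit 2 is currently 0; toggle it via x ^ (1 << 2) = x ^ 4
→ 1011010101101 = 5805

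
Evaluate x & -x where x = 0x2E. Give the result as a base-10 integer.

2

x = 101110 = 46
-x (two's complement) = …010010
AND   = 000010 = 2
(x & -x isolates the lowest set bit of x.)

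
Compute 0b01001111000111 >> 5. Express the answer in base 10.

158

x = 1001111000111
shift right by 5 → 0000010011110 = 158
(equivalently, floor(5063 / 32))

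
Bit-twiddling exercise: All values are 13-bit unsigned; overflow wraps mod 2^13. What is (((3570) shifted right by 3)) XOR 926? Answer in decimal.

3570 = 0110111110010
→ shifted right by 3 → 0000110111110 = 446
926 = 0001110011110
→ XOR → 0001000100000 = 544

544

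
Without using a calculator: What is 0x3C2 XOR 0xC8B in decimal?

3913

0x3C2 = 001111000010
0xC8B = 110010001011
XOR → 111101001001 = 3913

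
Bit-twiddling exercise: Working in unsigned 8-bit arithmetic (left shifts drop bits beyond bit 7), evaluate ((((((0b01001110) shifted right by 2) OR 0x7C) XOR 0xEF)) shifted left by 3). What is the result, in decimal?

128

0b01001110 = 01001110
→ shifted right by 2 → 00010011 = 19
0x7C = 01111100
→ OR → 01111111 = 127
0xEF = 11101111
→ XOR → 10010000 = 144
→ shifted left by 3 (mod 2^8) → 10000000 = 128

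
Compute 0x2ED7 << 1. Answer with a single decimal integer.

23982

0x2ED7 = 010111011010111
shift left by 1 → 101110110101110 = 23982
(equivalently, 11991 × 2^1 = 11991 × 2)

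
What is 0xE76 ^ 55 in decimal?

0xE76 = 111001110110
55 = 000000110111
XOR → 111001000001 = 3649

3649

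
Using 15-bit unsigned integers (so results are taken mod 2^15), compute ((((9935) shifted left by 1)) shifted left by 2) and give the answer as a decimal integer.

9935 = 010011011001111
→ shifted left by 1 (mod 2^15) → 100110110011110 = 19870
→ shifted left by 2 (mod 2^15) → 011011001111000 = 13944

13944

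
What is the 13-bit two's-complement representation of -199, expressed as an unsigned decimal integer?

7993

199 in 13 bits: 0000011000111
Invert: 1111100111000
Add 1:  1111100111001 = 7993
(Check: 2^13 - 199 = 8192 - 199 = 7993.)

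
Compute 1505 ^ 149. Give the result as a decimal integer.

1505 = 10111100001
149 = 00010010101
XOR → 10101110100 = 1396

1396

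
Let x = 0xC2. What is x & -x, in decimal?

2

x = 11000010 = 194
-x (two's complement) = …00111110
AND   = 00000010 = 2
(x & -x isolates the lowest set bit of x.)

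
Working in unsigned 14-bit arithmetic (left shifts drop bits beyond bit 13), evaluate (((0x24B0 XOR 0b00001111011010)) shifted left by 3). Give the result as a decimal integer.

0x24B0 = 10010010110000
0b00001111011010 = 00001111011010
→ XOR → 10011101101010 = 10090
→ shifted left by 3 (mod 2^14) → 11101101010000 = 15184

15184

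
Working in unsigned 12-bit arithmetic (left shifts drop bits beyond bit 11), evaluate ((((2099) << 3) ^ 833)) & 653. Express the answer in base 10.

2099 = 100000110011
→ << 3 (mod 2^12) → 000110011000 = 408
833 = 001101000001
→ ^ → 001011011001 = 729
653 = 001010001101
→ & → 001010001001 = 649

649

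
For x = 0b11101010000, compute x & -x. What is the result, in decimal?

16

x = 11101010000 = 1872
-x (two's complement) = …00010110000
AND   = 00000010000 = 16
(x & -x isolates the lowest set bit of x.)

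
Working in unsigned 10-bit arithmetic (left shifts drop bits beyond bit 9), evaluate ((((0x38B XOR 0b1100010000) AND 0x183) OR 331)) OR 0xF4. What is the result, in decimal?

0x38B = 1110001011
0b1100010000 = 1100010000
→ XOR → 0010011011 = 155
0x183 = 0110000011
→ AND → 0010000011 = 131
331 = 0101001011
→ OR → 0111001011 = 459
0xF4 = 0011110100
→ OR → 0111111111 = 511

511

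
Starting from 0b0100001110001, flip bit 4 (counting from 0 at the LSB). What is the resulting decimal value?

x = 0100001110001
bit 4 is currently 1; toggle it via x ^ (1 << 4) = x ^ 16
→ 0100001100001 = 2145

2145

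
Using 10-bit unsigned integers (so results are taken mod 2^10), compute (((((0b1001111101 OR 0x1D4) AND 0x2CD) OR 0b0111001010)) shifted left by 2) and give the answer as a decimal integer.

828

0b1001111101 = 1001111101
0x1D4 = 0111010100
→ OR → 1111111101 = 1021
0x2CD = 1011001101
→ AND → 1011001101 = 717
0b0111001010 = 0111001010
→ OR → 1111001111 = 975
→ shifted left by 2 (mod 2^10) → 1100111100 = 828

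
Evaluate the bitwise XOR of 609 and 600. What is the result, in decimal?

57

609 = 1001100001
600 = 1001011000
XOR → 0000111001 = 57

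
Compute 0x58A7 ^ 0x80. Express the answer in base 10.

22567

0x58A7 = 101100010100111
0x80 = 000000010000000
XOR → 101100000100111 = 22567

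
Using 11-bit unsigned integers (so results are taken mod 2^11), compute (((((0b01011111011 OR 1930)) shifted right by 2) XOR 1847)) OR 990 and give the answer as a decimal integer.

0b01011111011 = 01011111011
1930 = 11110001010
→ OR → 11111111011 = 2043
→ shifted right by 2 → 00111111110 = 510
1847 = 11100110111
→ XOR → 11011001001 = 1737
990 = 01111011110
→ OR → 11111011111 = 2015

2015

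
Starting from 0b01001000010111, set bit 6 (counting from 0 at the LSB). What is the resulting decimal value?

4695

x = 01001000010111
bit 6 is currently 0; set it via x | (1 << 6) = x | 64
→ 01001001010111 = 4695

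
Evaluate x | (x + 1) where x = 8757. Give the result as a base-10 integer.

x = 10001000110101 = 8757
x + 1 = 10001000110110
OR    = 10001000110111 = 8759
(x | (x + 1) sets the lowest cleared bit.)

8759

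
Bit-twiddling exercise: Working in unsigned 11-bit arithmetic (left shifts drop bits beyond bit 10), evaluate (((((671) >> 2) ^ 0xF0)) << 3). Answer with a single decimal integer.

671 = 01010011111
→ >> 2 → 00010100111 = 167
0xF0 = 00011110000
→ ^ → 00001010111 = 87
→ << 3 (mod 2^11) → 01010111000 = 696

696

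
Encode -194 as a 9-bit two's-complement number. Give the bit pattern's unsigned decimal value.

318

194 in 9 bits: 011000010
Invert: 100111101
Add 1:  100111110 = 318
(Check: 2^9 - 194 = 512 - 194 = 318.)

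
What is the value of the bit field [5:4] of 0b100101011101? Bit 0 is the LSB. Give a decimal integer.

1

v = 100101011101
Shift right by 4: 10010101
Mask low 2 bits: 01 = 1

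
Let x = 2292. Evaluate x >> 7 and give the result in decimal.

2292 = 100011110100
shift right by 7 → 000000010001 = 17
(equivalently, floor(2292 / 128))

17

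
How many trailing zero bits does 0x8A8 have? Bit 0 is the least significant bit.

0x8A8 = 100010101000
Trailing zeros: 3, so the lowest set bit is bit 3 (value 8).

3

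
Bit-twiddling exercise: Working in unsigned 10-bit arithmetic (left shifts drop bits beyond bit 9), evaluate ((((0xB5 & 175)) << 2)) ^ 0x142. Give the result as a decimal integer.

0xB5 = 0010110101
175 = 0010101111
→ & → 0010100101 = 165
→ << 2 (mod 2^10) → 1010010100 = 660
0x142 = 0101000010
→ ^ → 1111010110 = 982

982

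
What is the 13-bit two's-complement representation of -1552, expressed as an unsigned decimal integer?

6640

1552 in 13 bits: 0011000010000
Invert: 1100111101111
Add 1:  1100111110000 = 6640
(Check: 2^13 - 1552 = 8192 - 1552 = 6640.)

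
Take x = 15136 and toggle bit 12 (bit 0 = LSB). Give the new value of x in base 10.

11040

x = 11101100100000
bit 12 is currently 1; toggle it via x ^ (1 << 12) = x ^ 4096
→ 10101100100000 = 11040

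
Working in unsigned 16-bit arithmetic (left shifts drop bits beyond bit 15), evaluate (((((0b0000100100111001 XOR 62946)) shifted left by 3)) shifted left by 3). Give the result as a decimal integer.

14016

0b0000100100111001 = 0000100100111001
62946 = 1111010111100010
→ XOR → 1111110011011011 = 64731
→ shifted left by 3 (mod 2^16) → 1110011011011000 = 59096
→ shifted left by 3 (mod 2^16) → 0011011011000000 = 14016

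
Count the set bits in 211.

211 = 11010011
Count the 1s: 1 + 1 + 1 + 1 + 1 = 5

5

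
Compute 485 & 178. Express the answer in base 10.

160

485 = 111100101
178 = 010110010
AND → 010100000 = 160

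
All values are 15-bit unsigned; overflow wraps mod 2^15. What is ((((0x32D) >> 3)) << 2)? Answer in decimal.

0x32D = 000001100101101
→ >> 3 → 000000001100101 = 101
→ << 2 (mod 2^15) → 000000110010100 = 404

404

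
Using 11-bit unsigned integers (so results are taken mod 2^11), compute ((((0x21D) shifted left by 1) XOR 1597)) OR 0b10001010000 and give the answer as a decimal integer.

0x21D = 01000011101
→ shifted left by 1 (mod 2^11) → 10000111010 = 1082
1597 = 11000111101
→ XOR → 01000000111 = 519
0b10001010000 = 10001010000
→ OR → 11001010111 = 1623

1623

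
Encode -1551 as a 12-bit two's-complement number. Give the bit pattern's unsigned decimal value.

1551 in 12 bits: 011000001111
Invert: 100111110000
Add 1:  100111110001 = 2545
(Check: 2^12 - 1551 = 4096 - 1551 = 2545.)

2545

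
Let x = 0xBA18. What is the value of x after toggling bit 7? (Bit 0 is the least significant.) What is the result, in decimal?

47768

x = 1011101000011000
bit 7 is currently 0; toggle it via x ^ (1 << 7) = x ^ 128
→ 1011101010011000 = 47768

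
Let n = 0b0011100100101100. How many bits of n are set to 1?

7

n = 11100100101100
Count the 1s: 1 + 1 + 1 + 1 + 1 + 1 + 1 = 7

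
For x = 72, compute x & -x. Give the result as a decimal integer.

x = 1001000 = 72
-x (two's complement) = …0111000
AND   = 0001000 = 8
(x & -x isolates the lowest set bit of x.)

8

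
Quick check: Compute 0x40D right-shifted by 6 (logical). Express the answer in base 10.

16

0x40D = 10000001101
shift right by 6 → 00000010000 = 16
(equivalently, floor(1037 / 64))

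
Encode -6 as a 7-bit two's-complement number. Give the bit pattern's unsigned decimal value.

122

6 in 7 bits: 0000110
Invert: 1111001
Add 1:  1111010 = 122
(Check: 2^7 - 6 = 128 - 6 = 122.)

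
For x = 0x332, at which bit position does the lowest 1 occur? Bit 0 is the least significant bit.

0x332 = 1100110010
Trailing zeros: 1, so the lowest set bit is bit 1 (value 2).

1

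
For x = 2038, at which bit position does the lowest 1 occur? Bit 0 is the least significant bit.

2038 = 11111110110
Trailing zeros: 1, so the lowest set bit is bit 1 (value 2).

1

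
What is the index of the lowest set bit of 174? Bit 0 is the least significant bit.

174 = 10101110
Trailing zeros: 1, so the lowest set bit is bit 1 (value 2).

1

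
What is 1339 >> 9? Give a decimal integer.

1339 = 10100111011
shift right by 9 → 00000000010 = 2
(equivalently, floor(1339 / 512))

2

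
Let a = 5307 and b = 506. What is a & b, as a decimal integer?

186

5307 = 1010010111011
506 = 0000111111010
AND → 0000010111010 = 186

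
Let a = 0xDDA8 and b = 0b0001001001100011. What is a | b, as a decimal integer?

0xDDA8 = 1101110110101000
b = 0001001001100011
 OR → 1101111111101011 = 57323

57323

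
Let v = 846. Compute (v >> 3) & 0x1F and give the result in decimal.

v = 1101001110
Shift right by 3: 1101001
Mask low 5 bits: 01001 = 9

9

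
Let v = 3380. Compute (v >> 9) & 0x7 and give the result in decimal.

6

v = 110100110100
Shift right by 9: 110
Mask low 3 bits: 110 = 6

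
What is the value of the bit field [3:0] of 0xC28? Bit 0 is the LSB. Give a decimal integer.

v = 110000101000
Shift right by 0: 110000101000
Mask low 4 bits: 1000 = 8

8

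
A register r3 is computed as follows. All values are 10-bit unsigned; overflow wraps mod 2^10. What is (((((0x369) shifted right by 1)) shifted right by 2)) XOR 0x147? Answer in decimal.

0x369 = 1101101001
→ shifted right by 1 → 0110110100 = 436
→ shifted right by 2 → 0001101101 = 109
0x147 = 0101000111
→ XOR → 0100101010 = 298

298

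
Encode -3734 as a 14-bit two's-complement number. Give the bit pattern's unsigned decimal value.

3734 in 14 bits: 00111010010110
Invert: 11000101101001
Add 1:  11000101101010 = 12650
(Check: 2^14 - 3734 = 16384 - 3734 = 12650.)

12650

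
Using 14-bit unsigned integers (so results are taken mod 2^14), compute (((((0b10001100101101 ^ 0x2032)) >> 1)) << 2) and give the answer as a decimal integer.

1596

0b10001100101101 = 10001100101101
0x2032 = 10000000110010
→ ^ → 00001100011111 = 799
→ >> 1 → 00000110001111 = 399
→ << 2 (mod 2^14) → 00011000111100 = 1596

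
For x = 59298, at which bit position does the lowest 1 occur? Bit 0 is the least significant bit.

59298 = 1110011110100010
Trailing zeros: 1, so the lowest set bit is bit 1 (value 2).

1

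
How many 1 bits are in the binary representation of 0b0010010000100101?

n = 10010000100101
Count the 1s: 1 + 1 + 1 + 1 + 1 = 5

5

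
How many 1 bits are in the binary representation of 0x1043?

4

0x1043 = 1000001000011
Count the 1s: 1 + 1 + 1 + 1 = 4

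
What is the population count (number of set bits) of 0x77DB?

0x77DB = 111011111011011
Count the 1s: 1 + 1 + 1 + 1 + 1 + 1 + 1 + 1 + 1 + 1 + 1 + 1 = 12

12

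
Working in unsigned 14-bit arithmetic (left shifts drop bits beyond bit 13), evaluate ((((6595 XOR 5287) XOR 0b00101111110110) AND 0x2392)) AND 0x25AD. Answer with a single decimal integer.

128

6595 = 01100111000011
5287 = 01010010100111
→ XOR → 00110101100100 = 3428
0b00101111110110 = 00101111110110
→ XOR → 00011010010010 = 1682
0x2392 = 10001110010010
→ AND → 00001010010010 = 658
0x25AD = 10010110101101
→ AND → 00000010000000 = 128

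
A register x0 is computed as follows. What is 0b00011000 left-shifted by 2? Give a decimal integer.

x = 0011000
shift left by 2 → 1100000 = 96
(equivalently, 24 × 2^2 = 24 × 4)

96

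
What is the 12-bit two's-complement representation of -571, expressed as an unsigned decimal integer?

3525

571 in 12 bits: 001000111011
Invert: 110111000100
Add 1:  110111000101 = 3525
(Check: 2^12 - 571 = 4096 - 571 = 3525.)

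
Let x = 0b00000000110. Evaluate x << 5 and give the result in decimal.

192

x = 00000110
shift left by 5 → 11000000 = 192
(equivalently, 6 × 2^5 = 6 × 32)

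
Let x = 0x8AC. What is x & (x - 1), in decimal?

x = 100010101100 = 2220
x - 1 = 100010101011
AND   = 100010101000 = 2216
(x & (x - 1) clears the lowest set bit of x.)

2216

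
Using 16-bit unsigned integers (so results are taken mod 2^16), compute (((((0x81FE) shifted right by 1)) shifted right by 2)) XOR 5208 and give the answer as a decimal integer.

1127

0x81FE = 1000000111111110
→ shifted right by 1 → 0100000011111111 = 16639
→ shifted right by 2 → 0001000000111111 = 4159
5208 = 0001010001011000
→ XOR → 0000010001100111 = 1127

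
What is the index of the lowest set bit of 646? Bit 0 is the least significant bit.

646 = 1010000110
Trailing zeros: 1, so the lowest set bit is bit 1 (value 2).

1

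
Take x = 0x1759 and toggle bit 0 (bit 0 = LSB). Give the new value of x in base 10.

x = 1011101011001
bit 0 is currently 1; toggle it via x ^ (1 << 0) = x ^ 1
→ 1011101011000 = 5976

5976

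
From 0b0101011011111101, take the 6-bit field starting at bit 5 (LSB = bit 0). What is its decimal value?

55

v = 0101011011111101
Shift right by 5: 01010110111
Mask low 6 bits: 110111 = 55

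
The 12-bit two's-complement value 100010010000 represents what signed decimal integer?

-1904

pattern = 100010010000 (MSB is 1 ⇒ negative)
Invert: 011101101111, add 1 → 011101110000 = 1904, so the value is -1904.
(Equivalently: 2192 - 2^12 = 2192 - 4096 = -1904.)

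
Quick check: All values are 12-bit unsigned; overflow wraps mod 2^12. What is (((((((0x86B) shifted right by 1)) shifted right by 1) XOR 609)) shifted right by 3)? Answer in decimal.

0x86B = 100001101011
→ shifted right by 1 → 010000110101 = 1077
→ shifted right by 1 → 001000011010 = 538
609 = 001001100001
→ XOR → 000001111011 = 123
→ shifted right by 3 → 000000001111 = 15

15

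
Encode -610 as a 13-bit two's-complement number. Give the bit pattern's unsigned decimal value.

7582

610 in 13 bits: 0001001100010
Invert: 1110110011101
Add 1:  1110110011110 = 7582
(Check: 2^13 - 610 = 8192 - 610 = 7582.)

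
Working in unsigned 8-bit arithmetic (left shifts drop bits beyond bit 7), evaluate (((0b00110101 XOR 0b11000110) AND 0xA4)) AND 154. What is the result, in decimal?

128

0b00110101 = 00110101
0b11000110 = 11000110
→ XOR → 11110011 = 243
0xA4 = 10100100
→ AND → 10100000 = 160
154 = 10011010
→ AND → 10000000 = 128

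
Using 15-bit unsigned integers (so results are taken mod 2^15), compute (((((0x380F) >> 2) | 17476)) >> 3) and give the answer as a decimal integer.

2504

0x380F = 011100000001111
→ >> 2 → 000111000000011 = 3587
17476 = 100010001000100
→ | → 100111001000111 = 20039
→ >> 3 → 000100111001000 = 2504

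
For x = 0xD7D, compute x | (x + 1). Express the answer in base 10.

3455

x = 110101111101 = 3453
x + 1 = 110101111110
OR    = 110101111111 = 3455
(x | (x + 1) sets the lowest cleared bit.)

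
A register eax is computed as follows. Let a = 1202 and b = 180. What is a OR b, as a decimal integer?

1202 = 10010110010
180 = 00010110100
 OR → 10010110110 = 1206

1206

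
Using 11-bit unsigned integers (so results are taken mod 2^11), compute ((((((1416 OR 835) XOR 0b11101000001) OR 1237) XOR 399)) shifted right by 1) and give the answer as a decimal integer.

1416 = 10110001000
835 = 01101000011
→ OR → 11111001011 = 1995
0b11101000001 = 11101000001
→ XOR → 00010001010 = 138
1237 = 10011010101
→ OR → 10011011111 = 1247
399 = 00110001111
→ XOR → 10101010000 = 1360
→ shifted right by 1 → 01010101000 = 680

680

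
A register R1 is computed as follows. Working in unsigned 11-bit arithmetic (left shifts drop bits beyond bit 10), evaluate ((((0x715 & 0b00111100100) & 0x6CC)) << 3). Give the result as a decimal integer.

32

0x715 = 11100010101
0b00111100100 = 00111100100
→ & → 00100000100 = 260
0x6CC = 11011001100
→ & → 00000000100 = 4
→ << 3 (mod 2^11) → 00000100000 = 32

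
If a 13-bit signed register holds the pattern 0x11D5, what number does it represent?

pattern = 1000111010101 (MSB is 1 ⇒ negative)
Invert: 0111000101010, add 1 → 0111000101011 = 3627, so the value is -3627.
(Equivalently: 4565 - 2^13 = 4565 - 8192 = -3627.)

-3627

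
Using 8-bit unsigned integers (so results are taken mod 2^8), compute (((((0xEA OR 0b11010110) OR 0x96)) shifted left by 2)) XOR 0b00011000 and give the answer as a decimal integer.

0xEA = 11101010
0b11010110 = 11010110
→ OR → 11111110 = 254
0x96 = 10010110
→ OR → 11111110 = 254
→ shifted left by 2 (mod 2^8) → 11111000 = 248
0b00011000 = 00011000
→ XOR → 11100000 = 224

224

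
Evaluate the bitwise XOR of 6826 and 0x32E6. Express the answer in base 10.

10316

6826 = 01101010101010
0x32E6 = 11001011100110
XOR → 10100001001100 = 10316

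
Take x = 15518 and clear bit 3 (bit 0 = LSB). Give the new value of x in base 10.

x = 011110010011110
bit 3 is currently 1; clear it via x & ~(1 << 3) = x & ~8
→ 011110010010110 = 15510

15510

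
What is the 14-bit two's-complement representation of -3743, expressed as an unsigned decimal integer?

3743 in 14 bits: 00111010011111
Invert: 11000101100000
Add 1:  11000101100001 = 12641
(Check: 2^14 - 3743 = 16384 - 3743 = 12641.)

12641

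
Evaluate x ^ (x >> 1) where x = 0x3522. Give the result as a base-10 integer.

x = 11010100100010 = 13602
x>>1 = 01101010010001
XOR  = 10111110110011 = 12211
(x ^ (x >> 1) gives the standard binary-reflected Gray code of x.)

12211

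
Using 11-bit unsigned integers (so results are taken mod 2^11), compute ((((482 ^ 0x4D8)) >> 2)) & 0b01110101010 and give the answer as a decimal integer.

482 = 00111100010
0x4D8 = 10011011000
→ ^ → 10100111010 = 1338
→ >> 2 → 00101001110 = 334
0b01110101010 = 01110101010
→ & → 00100001010 = 266

266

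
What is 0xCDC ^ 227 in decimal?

0xCDC = 110011011100
227 = 000011100011
XOR → 110000111111 = 3135

3135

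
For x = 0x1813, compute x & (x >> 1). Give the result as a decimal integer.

2049

x = 1100000010011 = 6163
x>>1 = 0110000001001
AND  = 0100000000001 = 2049
(x & (x >> 1) has a 1 wherever x has two consecutive 1 bits.)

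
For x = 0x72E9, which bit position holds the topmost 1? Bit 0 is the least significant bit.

14

0x72E9 = 111001011101001
The topmost 1 is at position 14 (since 2^14 = 16384 ≤ 29417 < 32768).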